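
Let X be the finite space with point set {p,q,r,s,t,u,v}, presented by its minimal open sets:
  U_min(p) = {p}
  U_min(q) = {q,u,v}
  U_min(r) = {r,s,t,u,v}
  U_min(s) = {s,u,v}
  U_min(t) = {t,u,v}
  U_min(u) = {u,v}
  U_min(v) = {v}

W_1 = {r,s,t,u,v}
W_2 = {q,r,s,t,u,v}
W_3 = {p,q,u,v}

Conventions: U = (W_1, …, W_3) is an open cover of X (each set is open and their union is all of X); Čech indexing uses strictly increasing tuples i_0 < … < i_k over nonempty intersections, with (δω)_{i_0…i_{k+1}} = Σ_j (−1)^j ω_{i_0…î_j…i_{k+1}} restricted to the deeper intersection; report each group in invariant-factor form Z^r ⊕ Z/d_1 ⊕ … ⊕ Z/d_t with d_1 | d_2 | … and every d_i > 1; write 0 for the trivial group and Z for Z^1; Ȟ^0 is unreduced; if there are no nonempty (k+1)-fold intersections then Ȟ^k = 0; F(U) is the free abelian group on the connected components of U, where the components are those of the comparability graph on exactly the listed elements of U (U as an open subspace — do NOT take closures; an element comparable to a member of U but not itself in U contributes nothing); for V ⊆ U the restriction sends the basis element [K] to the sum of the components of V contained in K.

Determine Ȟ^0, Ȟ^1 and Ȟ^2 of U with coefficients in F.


Ȟ^0 = Z^2,  Ȟ^1 = 0,  Ȟ^2 = 0

cover nerve:
  W12={r,s,t,u,v} W13={u,v} W23={q,u,v}
  W123={u,v}
components per intersection:
  W1: {r,s,t,u,v}
  W2: {q,r,s,t,u,v}
  W3: {p} {q,u,v}
  W12: {r,s,t,u,v}
  W13: {u,v}
  W23: {q,u,v}
  W123: {u,v}
C dims 4,3,1; δ0: rk 2, SNF 1^2; δ1: rk 1, SNF 1^1
Ȟ^0: (4−2)−0=2 ⇒ Z^2
Ȟ^1: (3−1)−2=0 ⇒ 0
Ȟ^2: (1−0)−1=0 ⇒ 0


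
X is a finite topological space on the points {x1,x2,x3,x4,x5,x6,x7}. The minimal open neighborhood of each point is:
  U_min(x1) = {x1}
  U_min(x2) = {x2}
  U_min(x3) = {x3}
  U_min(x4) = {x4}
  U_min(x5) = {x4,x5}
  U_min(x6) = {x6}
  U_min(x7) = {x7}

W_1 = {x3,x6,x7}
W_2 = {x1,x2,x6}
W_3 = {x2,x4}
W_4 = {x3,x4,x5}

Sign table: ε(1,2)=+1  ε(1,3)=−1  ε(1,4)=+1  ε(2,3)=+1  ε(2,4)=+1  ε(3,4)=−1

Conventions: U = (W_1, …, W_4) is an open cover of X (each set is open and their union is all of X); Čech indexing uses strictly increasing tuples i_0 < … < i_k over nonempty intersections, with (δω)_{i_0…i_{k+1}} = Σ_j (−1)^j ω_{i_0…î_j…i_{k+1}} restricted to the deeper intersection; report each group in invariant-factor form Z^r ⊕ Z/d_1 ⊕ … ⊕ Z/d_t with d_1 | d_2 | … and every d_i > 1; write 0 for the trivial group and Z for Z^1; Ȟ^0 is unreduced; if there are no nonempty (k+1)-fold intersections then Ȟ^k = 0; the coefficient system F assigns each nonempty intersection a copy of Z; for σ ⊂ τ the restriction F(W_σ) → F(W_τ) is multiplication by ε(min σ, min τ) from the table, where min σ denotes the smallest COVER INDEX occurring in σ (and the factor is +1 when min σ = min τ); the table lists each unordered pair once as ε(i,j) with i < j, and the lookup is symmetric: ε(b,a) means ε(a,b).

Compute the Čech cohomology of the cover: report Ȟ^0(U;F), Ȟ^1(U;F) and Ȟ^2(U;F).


Ȟ^0 = 0, Ȟ^1 = Z/2, Ȟ^2 = 0

nerve simplices:
  W12={x6} W14={x3} W23={x2} W34={x4}
C dims 4,4; δ0: rk 4, SNF 1^3·2
degree 0: 4−4−0 = 0 → Ȟ^0 ≅ 0
degree 1: 4−0−4 = 0 plus torsion [2] → Ȟ^1 ≅ Z/2
degree 2: 0−0−0 = 0 → Ȟ^2 ≅ 0


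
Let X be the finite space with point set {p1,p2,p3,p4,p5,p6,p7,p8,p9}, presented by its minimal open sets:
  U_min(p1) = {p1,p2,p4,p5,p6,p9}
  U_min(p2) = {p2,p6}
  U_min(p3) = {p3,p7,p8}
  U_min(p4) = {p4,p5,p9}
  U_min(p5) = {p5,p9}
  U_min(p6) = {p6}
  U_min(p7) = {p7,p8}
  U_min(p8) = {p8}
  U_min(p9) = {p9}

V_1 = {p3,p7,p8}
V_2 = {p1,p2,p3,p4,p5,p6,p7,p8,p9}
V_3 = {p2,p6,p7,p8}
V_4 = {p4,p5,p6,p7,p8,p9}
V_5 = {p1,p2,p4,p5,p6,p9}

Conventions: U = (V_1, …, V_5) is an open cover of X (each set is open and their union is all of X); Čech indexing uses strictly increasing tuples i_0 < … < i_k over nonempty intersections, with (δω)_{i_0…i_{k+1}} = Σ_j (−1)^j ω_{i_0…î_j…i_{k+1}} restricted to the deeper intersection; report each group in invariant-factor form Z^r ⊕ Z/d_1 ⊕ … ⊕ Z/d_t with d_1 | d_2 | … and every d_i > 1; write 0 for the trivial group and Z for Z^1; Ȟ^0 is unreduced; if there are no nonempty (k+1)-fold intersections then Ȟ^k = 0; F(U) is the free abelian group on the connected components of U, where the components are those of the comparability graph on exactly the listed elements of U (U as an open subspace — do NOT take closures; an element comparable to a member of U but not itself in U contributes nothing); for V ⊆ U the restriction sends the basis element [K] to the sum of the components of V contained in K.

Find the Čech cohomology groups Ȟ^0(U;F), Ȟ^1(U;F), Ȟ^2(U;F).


Ȟ^0(U;F) ≅ Z^2, Ȟ^1(U;F) ≅ 0 and Ȟ^2(U;F) ≅ 0

nonempty intersections:
  V12={p3,p7,p8} V13={p7,p8} V14={p7,p8} V23={p2,p6,p7,p8} V24={p4,p5,p6,p7,p8,p9} V25={p1,p2,p4,p5,p6,p9} V34={p6,p7,p8} V35={p2,p6} V45={p4,p5,p6,p9}
  V123={p7,p8} V124={p7,p8} V134={p7,p8} V234={p6,p7,p8} V235={p2,p6} V245={p4,p5,p6,p9} V345={p6}
  V1234={p7,p8} V2345={p6}
components per intersection:
  V1: {p3,p7,p8}
  V2: {p1,p2,p4,p5,p6,p9} {p3,p7,p8}
  V3: {p2,p6} {p7,p8}
  V4: {p4,p5,p9} {p6} {p7,p8}
  V5: {p1,p2,p4,p5,p6,p9}
  V12: {p3,p7,p8}
  V13: {p7,p8}
  V14: {p7,p8}
  V23: {p2,p6} {p7,p8}
  V24: {p4,p5,p9} {p6} {p7,p8}
  V25: {p1,p2,p4,p5,p6,p9}
  V34: {p6} {p7,p8}
  V35: {p2,p6}
  V45: {p4,p5,p9} {p6}
  V123: {p7,p8}
  V124: {p7,p8}
  V134: {p7,p8}
  V234: {p6} {p7,p8}
  V235: {p2,p6}
  V245: {p4,p5,p9} {p6}
  V345: {p6}
  V1234: {p7,p8}
  V2345: {p6}
C dims 9,14,9,2; δ0: rk 7, SNF 1^7; δ1: rk 7, SNF 1^7; δ2: rk 2, SNF 1^2
Ȟ^0: (9−7)−0=2 ⇒ Z^2
Ȟ^1: (14−7)−7=0 ⇒ 0
Ȟ^2: (9−2)−7=0 ⇒ 0


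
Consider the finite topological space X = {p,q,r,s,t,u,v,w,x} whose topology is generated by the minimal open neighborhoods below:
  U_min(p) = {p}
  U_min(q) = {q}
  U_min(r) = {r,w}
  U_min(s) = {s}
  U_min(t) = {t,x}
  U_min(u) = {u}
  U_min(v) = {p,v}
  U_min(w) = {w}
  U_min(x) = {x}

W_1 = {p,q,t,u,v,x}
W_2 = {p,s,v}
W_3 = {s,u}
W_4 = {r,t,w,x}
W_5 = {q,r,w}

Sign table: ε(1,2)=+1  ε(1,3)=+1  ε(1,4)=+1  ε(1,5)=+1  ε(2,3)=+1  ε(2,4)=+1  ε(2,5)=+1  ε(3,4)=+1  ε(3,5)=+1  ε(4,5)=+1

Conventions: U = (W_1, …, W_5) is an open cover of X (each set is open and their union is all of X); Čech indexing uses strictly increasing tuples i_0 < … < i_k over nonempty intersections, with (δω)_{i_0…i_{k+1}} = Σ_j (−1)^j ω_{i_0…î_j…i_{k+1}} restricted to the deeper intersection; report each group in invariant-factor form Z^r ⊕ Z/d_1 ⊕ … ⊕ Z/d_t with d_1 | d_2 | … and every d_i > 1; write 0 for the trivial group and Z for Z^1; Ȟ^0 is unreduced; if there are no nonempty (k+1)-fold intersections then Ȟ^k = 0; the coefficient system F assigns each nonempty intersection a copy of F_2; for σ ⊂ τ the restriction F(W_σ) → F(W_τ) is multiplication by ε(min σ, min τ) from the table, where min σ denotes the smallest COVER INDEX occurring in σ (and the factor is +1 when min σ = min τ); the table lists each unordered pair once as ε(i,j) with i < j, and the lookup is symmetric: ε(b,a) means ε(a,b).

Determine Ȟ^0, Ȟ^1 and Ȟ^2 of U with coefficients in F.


cover nerve:
  W12={p,v} W13={u} W14={t,x} W15={q} W23={s} W45={r,w}
C dims 5,6; δ0: rk_F2 4
Ȟ^0: (5−4)−0=1 ⇒ Z/2
Ȟ^1: (6−0)−4=2 ⇒ Z/2 ⊕ Z/2
Ȟ^2: (0−0)−0=0 ⇒ 0

Ȟ^0 = Z/2, Ȟ^1 = Z/2 ⊕ Z/2 and Ȟ^2 = 0


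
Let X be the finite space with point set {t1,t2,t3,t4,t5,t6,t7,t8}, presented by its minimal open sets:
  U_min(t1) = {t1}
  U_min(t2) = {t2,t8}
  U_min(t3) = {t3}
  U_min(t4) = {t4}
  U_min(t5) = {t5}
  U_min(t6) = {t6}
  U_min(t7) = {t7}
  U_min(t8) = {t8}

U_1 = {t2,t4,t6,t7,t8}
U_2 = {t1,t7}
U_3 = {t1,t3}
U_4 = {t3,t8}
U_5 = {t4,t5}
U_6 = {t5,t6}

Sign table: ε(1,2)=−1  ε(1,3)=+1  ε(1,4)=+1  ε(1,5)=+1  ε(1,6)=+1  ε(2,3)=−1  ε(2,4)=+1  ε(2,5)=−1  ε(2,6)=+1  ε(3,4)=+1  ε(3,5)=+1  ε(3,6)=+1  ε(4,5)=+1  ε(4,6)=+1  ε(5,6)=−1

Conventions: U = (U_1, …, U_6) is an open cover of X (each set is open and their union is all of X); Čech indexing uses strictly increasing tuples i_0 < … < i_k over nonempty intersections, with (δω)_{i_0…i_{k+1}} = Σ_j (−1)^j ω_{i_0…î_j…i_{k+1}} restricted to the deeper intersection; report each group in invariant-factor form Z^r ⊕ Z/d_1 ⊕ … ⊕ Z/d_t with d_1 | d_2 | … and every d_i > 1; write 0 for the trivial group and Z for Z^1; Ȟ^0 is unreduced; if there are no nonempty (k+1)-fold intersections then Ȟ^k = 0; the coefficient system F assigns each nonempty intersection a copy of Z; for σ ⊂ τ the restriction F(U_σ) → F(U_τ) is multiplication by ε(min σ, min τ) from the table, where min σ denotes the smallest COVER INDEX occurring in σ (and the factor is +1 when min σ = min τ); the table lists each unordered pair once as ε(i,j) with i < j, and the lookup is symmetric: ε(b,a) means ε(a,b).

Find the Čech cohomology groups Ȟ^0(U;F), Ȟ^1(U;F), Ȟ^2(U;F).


Ȟ^0 ≅ 0; Ȟ^1 ≅ Z ⊕ Z/2; Ȟ^2 ≅ 0

intersection data:
  U12={t7} U14={t8} U15={t4} U16={t6} U23={t1} U34={t3} U56={t5}
C dims 6,7; δ0: rk 6, SNF 1^5·2
Ȟ^0 = (6 − 6) − 0 = 0, so Ȟ^0 ≅ 0
Ȟ^1 = (7 − 0) − 6 = 1 plus torsion [2], so Ȟ^1 ≅ Z ⊕ Z/2
Ȟ^2 = (0 − 0) − 0 = 0, so Ȟ^2 ≅ 0


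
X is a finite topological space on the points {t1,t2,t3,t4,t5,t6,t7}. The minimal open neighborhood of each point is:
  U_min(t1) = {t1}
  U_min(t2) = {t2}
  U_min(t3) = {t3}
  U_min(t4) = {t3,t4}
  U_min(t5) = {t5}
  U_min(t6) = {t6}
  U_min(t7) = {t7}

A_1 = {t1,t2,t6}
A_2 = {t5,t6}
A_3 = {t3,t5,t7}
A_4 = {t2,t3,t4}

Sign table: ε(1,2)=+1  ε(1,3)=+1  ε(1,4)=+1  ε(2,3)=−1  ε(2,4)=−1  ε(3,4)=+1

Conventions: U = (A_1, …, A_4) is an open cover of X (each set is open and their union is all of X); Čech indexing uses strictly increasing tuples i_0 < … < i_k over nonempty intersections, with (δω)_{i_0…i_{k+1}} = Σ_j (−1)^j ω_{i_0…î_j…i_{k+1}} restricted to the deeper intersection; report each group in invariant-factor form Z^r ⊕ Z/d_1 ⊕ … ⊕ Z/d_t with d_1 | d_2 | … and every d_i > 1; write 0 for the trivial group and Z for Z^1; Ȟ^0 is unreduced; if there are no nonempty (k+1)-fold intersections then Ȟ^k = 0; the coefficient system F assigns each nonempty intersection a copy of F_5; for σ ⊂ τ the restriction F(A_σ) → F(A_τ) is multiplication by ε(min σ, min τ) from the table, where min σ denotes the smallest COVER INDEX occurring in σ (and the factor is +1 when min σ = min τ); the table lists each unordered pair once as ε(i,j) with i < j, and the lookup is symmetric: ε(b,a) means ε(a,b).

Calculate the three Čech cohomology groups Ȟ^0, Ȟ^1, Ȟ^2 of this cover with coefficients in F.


Ȟ^0 ≅ 0,  Ȟ^1 ≅ 0,  Ȟ^2 ≅ 0

nonempty intersections:
  A12={t6} A14={t2} A23={t5} A34={t3}
C dims 4,4; δ0: rk_F5 4
Ȟ^0: (4−4)−0=0 ⇒ 0
Ȟ^1: (4−0)−4=0 ⇒ 0
Ȟ^2: (0−0)−0=0 ⇒ 0


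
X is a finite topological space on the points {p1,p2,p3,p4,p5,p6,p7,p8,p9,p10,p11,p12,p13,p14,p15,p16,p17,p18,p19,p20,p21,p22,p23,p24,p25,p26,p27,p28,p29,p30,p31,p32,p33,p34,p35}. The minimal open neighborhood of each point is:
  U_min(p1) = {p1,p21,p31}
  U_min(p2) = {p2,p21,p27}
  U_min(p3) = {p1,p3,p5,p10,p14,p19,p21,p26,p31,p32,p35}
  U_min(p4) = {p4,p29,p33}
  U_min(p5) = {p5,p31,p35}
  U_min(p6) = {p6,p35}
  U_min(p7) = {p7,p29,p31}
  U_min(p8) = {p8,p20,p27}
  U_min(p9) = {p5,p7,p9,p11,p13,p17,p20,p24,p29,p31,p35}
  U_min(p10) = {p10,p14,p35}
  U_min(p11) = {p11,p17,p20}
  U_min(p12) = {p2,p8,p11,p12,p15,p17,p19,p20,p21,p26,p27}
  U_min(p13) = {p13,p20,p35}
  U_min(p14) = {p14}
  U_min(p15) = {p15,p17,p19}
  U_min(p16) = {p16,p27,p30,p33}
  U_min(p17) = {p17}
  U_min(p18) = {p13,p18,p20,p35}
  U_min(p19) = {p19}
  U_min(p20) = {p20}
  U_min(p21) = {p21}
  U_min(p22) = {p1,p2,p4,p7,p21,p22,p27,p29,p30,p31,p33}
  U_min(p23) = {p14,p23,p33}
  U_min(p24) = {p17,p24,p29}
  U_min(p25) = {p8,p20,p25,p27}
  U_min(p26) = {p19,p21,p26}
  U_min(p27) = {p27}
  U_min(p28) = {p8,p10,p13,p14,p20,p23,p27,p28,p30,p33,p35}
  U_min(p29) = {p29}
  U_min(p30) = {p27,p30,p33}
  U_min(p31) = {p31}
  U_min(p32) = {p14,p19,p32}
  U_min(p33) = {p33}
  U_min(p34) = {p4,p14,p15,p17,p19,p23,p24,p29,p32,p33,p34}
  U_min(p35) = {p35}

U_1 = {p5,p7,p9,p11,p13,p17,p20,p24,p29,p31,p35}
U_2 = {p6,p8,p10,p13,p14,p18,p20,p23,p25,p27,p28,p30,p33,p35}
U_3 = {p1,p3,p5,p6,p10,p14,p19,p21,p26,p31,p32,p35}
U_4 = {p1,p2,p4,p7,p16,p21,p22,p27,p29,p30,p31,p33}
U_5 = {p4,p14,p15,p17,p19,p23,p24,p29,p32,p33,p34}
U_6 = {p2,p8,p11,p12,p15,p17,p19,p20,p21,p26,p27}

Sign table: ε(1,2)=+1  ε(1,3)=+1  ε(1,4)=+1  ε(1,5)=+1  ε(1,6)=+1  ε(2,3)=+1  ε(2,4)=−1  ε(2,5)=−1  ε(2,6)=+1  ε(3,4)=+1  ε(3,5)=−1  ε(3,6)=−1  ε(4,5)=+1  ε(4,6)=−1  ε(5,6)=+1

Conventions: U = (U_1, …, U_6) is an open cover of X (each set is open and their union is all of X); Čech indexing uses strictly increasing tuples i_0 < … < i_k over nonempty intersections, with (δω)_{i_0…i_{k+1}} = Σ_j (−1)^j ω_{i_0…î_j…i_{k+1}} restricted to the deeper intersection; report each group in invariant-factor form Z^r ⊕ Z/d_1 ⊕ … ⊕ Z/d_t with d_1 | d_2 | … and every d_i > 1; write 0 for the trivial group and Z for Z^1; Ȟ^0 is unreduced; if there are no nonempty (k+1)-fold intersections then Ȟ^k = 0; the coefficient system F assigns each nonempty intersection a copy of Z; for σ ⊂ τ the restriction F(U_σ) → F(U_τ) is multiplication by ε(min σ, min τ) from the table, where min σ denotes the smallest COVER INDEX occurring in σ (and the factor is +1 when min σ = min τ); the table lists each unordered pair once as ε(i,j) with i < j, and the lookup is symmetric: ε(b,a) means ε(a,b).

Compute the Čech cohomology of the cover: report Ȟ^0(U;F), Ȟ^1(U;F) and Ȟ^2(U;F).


nonempty overlaps:
  U12={p13,p20,p35} U13={p5,p31,p35} U14={p7,p29,p31} U15={p17,p24,p29} U16={p11,p17,p20} U23={p6,p10,p14,p35} U24={p27,p30,p33} U25={p14,p23,p33} U26={p8,p20,p27} U34={p1,p21,p31} U35={p14,p19,p32} U36={p19,p21,p26} U45={p4,p29,p33} U46={p2,p21,p27} U56={p15,p17,p19}
  U123={p35} U126={p20} U134={p31} U145={p29} U156={p17} U235={p14} U245={p33} U246={p27} U346={p21} U356={p19}
C dims 6,15,10; δ0: rk 6, SNF 1^5·2; δ1: rk 9, SNF 1^9
degree 0: 6−6−0 = 0 → Ȟ^0 ≅ 0
degree 1: 15−9−6 = 0 plus torsion [2] → Ȟ^1 ≅ Z/2
degree 2: 10−0−9 = 1 → Ȟ^2 ≅ Z

Ȟ^0 = 0,  Ȟ^1 = Z/2,  Ȟ^2 = Z


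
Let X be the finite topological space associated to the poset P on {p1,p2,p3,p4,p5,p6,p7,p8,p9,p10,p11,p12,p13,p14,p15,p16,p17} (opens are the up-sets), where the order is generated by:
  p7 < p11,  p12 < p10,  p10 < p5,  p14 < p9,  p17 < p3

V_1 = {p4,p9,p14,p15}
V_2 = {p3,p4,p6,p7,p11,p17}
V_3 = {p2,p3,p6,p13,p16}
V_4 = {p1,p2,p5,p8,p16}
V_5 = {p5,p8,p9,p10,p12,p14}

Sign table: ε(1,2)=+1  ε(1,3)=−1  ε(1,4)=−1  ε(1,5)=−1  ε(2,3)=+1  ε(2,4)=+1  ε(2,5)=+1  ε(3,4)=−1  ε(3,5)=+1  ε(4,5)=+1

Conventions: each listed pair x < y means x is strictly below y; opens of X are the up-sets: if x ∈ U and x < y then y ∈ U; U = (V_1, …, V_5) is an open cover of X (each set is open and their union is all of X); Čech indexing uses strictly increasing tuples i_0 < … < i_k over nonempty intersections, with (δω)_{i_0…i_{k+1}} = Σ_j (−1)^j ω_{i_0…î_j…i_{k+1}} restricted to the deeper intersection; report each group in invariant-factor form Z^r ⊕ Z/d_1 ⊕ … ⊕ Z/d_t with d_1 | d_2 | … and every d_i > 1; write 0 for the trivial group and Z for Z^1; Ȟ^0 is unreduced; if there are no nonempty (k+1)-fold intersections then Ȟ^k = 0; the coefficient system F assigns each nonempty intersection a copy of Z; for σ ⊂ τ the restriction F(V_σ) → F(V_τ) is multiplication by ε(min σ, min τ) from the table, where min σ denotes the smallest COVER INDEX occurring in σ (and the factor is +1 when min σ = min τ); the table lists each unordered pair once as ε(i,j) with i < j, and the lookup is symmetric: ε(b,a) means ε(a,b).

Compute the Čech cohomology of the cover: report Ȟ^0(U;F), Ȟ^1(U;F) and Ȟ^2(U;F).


nerve of the cover:
  V12={p4} V15={p9,p14} V23={p3,p6} V34={p2,p16} V45={p5,p8}
C dims 5,5; δ0: rk 4, SNF 1^4
Ȟ^0 = (5 − 4) − 0 = 1, so Ȟ^0 ≅ Z
Ȟ^1 = (5 − 0) − 4 = 1, so Ȟ^1 ≅ Z
Ȟ^2 = (0 − 0) − 0 = 0, so Ȟ^2 ≅ 0

Ȟ^0(U;F) ≅ Z, Ȟ^1(U;F) ≅ Z, Ȟ^2(U;F) ≅ 0


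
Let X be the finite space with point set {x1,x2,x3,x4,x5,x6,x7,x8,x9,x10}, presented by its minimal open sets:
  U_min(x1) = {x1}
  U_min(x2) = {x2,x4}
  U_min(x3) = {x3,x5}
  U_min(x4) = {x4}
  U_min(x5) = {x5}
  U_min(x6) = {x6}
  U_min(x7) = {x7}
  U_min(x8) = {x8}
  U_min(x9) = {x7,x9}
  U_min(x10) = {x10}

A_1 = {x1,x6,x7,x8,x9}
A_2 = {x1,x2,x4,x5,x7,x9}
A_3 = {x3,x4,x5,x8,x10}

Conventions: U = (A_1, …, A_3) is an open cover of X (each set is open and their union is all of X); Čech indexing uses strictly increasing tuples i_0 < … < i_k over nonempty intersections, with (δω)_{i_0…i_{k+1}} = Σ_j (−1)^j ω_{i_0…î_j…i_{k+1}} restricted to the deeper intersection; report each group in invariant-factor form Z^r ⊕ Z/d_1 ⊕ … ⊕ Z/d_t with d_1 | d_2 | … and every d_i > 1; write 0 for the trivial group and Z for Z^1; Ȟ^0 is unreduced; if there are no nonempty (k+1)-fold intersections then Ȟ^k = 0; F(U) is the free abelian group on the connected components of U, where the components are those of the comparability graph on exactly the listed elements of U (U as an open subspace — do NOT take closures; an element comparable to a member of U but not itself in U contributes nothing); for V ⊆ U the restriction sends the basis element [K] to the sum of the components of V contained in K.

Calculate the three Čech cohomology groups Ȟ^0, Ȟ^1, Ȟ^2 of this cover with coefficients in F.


intersection data:
  A12={x1,x7,x9} A13={x8} A23={x4,x5}
components per intersection:
  A1: {x1} {x6} {x7,x9} {x8}
  A2: {x1} {x2,x4} {x5} {x7,x9}
  A3: {x3,x5} {x4} {x8} {x10}
  A12: {x1} {x7,x9}
  A13: {x8}
  A23: {x4} {x5}
C dims 12,5; δ0: rk 5, SNF 1^5
Ȟ^0 = (12 − 5) − 0 = 7, so Ȟ^0 ≅ Z^7
Ȟ^1 = (5 − 0) − 5 = 0, so Ȟ^1 ≅ 0
Ȟ^2 = (0 − 0) − 0 = 0, so Ȟ^2 ≅ 0

Ȟ^0 = Z^7; Ȟ^1 = 0; Ȟ^2 = 0


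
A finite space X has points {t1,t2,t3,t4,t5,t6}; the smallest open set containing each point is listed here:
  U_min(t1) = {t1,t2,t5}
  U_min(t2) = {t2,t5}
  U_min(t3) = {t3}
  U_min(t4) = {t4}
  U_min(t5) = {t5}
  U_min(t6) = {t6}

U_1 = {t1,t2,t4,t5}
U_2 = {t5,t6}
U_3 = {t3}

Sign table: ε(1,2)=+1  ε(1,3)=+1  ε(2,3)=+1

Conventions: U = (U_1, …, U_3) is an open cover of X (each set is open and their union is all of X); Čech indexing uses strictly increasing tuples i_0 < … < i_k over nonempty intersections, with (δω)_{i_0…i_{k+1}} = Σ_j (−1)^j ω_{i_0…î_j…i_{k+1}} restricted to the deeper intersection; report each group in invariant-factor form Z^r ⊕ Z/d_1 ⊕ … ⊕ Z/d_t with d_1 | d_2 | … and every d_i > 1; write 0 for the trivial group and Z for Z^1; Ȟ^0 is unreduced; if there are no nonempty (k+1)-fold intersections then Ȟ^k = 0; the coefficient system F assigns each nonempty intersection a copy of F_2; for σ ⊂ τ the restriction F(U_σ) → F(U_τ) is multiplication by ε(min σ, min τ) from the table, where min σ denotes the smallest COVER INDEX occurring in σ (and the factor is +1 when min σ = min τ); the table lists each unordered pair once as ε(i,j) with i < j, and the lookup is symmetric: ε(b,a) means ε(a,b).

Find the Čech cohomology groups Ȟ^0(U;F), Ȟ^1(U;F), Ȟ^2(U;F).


nerve simplices:
  U12={t5}
C dims 3,1; δ0: rk_F2 1
degree 0: 3−1−0 = 2 → Ȟ^0 ≅ Z/2 ⊕ Z/2
degree 1: 1−0−1 = 0 → Ȟ^1 ≅ 0
degree 2: 0−0−0 = 0 → Ȟ^2 ≅ 0

Ȟ^0 ≅ Z/2 ⊕ Z/2, Ȟ^1 ≅ 0, Ȟ^2 ≅ 0


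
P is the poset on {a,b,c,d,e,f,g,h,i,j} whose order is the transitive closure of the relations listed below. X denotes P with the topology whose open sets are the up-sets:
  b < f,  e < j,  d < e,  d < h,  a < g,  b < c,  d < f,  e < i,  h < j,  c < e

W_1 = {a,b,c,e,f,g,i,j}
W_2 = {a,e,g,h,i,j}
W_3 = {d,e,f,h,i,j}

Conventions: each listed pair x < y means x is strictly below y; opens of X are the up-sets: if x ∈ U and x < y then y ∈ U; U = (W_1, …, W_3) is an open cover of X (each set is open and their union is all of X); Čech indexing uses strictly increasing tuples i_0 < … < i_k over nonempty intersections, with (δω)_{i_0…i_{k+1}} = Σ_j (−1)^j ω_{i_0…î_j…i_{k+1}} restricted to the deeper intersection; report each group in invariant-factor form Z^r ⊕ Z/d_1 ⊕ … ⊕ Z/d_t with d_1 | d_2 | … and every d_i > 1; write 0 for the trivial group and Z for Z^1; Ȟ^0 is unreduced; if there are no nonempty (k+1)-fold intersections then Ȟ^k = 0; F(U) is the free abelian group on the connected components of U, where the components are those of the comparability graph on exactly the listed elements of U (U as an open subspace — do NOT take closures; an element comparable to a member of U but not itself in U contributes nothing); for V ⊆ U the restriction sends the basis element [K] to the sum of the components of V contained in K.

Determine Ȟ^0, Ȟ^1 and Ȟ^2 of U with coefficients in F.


Ȟ^0(U;F) ≅ Z^2,  Ȟ^1(U;F) ≅ Z,  Ȟ^2(U;F) ≅ 0

nonempty overlaps:
  W12={a,e,g,i,j} W13={e,f,i,j} W23={e,h,i,j}
  W123={e,i,j}
components per intersection:
  W1: {a,g} {b,c,e,f,i,j}
  W2: {a,g} {e,h,i,j}
  W3: {d,e,f,h,i,j}
  W12: {a,g} {e,i,j}
  W13: {e,i,j} {f}
  W23: {e,h,i,j}
  W123: {e,i,j}
C dims 5,5,1; δ0: rk 3, SNF 1^3; δ1: rk 1, SNF 1^1
degree 0: 5−3−0 = 2 → Ȟ^0 ≅ Z^2
degree 1: 5−1−3 = 1 → Ȟ^1 ≅ Z
degree 2: 1−0−1 = 0 → Ȟ^2 ≅ 0


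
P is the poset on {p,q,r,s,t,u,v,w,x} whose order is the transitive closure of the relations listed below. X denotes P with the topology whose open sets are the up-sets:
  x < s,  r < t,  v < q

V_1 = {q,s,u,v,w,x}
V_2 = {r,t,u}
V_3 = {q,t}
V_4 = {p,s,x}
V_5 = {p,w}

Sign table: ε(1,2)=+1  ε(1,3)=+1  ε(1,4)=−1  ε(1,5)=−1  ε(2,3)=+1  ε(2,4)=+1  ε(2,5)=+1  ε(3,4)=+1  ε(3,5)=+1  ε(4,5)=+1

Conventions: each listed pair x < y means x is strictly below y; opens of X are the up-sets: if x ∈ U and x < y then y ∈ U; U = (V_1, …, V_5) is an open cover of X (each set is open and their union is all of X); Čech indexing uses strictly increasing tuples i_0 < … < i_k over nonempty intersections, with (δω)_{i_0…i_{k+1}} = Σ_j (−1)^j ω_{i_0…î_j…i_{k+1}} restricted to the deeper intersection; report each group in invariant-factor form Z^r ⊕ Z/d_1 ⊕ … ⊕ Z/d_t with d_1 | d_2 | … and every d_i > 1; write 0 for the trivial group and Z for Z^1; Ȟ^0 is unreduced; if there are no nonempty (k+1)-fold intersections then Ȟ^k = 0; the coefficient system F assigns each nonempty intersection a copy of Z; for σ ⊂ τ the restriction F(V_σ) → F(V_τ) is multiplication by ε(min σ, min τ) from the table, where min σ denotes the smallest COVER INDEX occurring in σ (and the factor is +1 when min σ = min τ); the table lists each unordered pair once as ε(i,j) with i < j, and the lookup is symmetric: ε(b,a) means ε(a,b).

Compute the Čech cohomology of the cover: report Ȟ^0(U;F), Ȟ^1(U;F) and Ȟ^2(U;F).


Ȟ^0 ≅ Z, Ȟ^1 ≅ Z^2, Ȟ^2 ≅ 0

nonempty intersections:
  V12={u} V13={q} V14={s,x} V15={w} V23={t} V45={p}
C dims 5,6; δ0: rk 4, SNF 1^4
Ȟ^0: (5−4)−0=1 ⇒ Z
Ȟ^1: (6−0)−4=2 ⇒ Z^2
Ȟ^2: (0−0)−0=0 ⇒ 0


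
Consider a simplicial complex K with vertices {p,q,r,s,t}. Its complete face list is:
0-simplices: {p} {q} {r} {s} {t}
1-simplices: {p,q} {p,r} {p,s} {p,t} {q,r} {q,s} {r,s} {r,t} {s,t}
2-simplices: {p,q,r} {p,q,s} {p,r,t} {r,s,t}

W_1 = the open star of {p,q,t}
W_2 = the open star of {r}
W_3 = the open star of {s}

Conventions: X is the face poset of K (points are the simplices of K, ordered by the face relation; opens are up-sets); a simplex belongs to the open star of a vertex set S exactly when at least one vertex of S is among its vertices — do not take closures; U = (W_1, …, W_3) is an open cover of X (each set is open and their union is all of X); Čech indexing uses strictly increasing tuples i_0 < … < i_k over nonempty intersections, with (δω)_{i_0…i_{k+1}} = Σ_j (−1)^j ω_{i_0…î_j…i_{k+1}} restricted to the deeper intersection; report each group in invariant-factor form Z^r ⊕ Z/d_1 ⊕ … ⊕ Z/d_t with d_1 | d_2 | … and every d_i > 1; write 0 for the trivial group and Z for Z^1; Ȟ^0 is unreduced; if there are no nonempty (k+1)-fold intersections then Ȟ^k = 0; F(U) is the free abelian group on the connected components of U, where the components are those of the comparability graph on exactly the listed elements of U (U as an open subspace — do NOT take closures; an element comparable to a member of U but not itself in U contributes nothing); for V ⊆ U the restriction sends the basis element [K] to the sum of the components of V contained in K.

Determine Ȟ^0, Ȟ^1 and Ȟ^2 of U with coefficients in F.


nonempty overlaps:
  W1={{p},{q},{t},{p,q},{p,r},{p,s},{p,t},{q,r},{q,s},{r,t},{s,t},{p,q,r},{p,q,s},{p,r,t},{r,s,t}} W2={{r},{p,r},{q,r},{r,s},{r,t},{p,q,r},{p,r,t},{r,s,t}} W3={{s},{p,s},{q,s},{r,s},{s,t},{p,q,s},{r,s,t}}
  W12={{p,r},{q,r},{r,t},{p,q,r},{p,r,t},{r,s,t}} W13={{p,s},{q,s},{s,t},{p,q,s},{r,s,t}} W23={{r,s},{r,s,t}}
  W123={{r,s,t}}
components per intersection:
  W1: {{p},{q},{t},{p,q},{p,r},{p,s},{p,t},{q,r},{q,s},{r,t},{s,t},{p,q,r},{p,q,s},{p,r,t},{r,s,t}}
  W2: {{r},{p,r},{q,r},{r,s},{r,t},{p,q,r},{p,r,t},{r,s,t}}
  W3: {{s},{p,s},{q,s},{r,s},{s,t},{p,q,s},{r,s,t}}
  W12: {{p,r},{q,r},{r,t},{p,q,r},{p,r,t},{r,s,t}}
  W13: {{p,s},{q,s},{p,q,s}} {{s,t},{r,s,t}}
  W23: {{r,s},{r,s,t}}
  W123: {{r,s,t}}
C dims 3,4,1; δ0: rk 2, SNF 1^2; δ1: rk 1, SNF 1^1
degree 0: 3−2−0 = 1 → Ȟ^0 ≅ Z
degree 1: 4−1−2 = 1 → Ȟ^1 ≅ Z
degree 2: 1−0−1 = 0 → Ȟ^2 ≅ 0

Ȟ^0 ≅ Z,  Ȟ^1 ≅ Z,  Ȟ^2 ≅ 0


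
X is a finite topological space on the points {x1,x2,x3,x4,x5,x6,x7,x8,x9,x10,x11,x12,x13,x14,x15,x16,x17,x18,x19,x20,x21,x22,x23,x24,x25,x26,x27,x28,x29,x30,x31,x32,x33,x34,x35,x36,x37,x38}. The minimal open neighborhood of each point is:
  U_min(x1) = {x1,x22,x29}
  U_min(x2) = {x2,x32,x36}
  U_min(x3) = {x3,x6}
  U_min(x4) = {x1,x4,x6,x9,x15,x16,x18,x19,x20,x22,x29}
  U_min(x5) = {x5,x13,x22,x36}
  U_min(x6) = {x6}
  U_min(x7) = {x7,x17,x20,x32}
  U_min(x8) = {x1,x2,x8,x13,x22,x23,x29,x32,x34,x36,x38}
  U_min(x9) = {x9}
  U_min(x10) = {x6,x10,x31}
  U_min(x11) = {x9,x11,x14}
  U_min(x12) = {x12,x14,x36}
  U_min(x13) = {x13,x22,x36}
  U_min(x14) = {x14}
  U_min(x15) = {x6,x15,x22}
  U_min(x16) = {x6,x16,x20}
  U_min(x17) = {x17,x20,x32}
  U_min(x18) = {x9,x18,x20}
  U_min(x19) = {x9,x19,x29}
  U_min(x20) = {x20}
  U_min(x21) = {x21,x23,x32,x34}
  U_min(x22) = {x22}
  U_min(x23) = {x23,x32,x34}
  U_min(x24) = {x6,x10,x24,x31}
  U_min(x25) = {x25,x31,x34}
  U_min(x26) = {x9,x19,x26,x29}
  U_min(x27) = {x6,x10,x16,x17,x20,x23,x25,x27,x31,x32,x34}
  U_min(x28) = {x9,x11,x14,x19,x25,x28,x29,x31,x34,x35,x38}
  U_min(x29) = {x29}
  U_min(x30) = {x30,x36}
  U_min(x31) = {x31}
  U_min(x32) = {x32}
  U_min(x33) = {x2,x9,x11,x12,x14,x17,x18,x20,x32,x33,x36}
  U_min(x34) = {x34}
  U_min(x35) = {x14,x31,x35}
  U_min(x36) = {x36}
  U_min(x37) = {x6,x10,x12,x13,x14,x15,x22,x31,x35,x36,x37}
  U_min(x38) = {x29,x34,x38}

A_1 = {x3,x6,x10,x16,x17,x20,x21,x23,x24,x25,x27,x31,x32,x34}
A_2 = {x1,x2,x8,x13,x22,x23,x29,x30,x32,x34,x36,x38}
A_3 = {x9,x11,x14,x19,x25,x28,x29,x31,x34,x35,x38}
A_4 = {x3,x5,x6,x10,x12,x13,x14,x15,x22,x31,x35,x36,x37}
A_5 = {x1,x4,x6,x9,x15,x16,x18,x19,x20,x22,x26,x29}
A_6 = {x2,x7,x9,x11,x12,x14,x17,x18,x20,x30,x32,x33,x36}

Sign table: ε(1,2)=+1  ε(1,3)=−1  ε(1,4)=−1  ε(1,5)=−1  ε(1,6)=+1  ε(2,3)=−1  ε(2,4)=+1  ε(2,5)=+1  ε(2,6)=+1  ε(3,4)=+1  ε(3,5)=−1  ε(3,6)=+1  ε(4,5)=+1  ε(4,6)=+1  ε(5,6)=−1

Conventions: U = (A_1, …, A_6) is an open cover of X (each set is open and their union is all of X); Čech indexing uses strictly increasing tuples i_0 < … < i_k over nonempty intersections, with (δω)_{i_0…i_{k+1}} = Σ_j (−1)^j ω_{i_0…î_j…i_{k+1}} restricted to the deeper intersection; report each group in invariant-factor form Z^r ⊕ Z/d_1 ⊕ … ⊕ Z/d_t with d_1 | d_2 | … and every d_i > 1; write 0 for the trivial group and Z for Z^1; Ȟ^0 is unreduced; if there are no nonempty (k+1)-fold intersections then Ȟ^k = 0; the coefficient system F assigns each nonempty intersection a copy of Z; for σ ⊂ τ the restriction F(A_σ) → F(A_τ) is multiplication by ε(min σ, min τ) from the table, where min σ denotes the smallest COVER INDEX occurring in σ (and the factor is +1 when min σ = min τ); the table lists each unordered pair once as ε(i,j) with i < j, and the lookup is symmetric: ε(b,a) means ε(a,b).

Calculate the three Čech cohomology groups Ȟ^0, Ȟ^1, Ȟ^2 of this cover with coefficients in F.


nerve of the cover:
  A12={x23,x32,x34} A13={x25,x31,x34} A14={x3,x6,x10,x31} A15={x6,x16,x20} A16={x17,x20,x32} A23={x29,x34,x38} A24={x13,x22,x36} A25={x1,x22,x29} A26={x2,x30,x32,x36} A34={x14,x31,x35} A35={x9,x19,x29} A36={x9,x11,x14} A45={x6,x15,x22} A46={x12,x14,x36} A56={x9,x18,x20}
  A123={x34} A126={x32} A134={x31} A145={x6} A156={x20} A235={x29} A245={x22} A246={x36} A346={x14} A356={x9}
C dims 6,15,10; δ0: rk 6, SNF 1^5·2; δ1: rk 9, SNF 1^9
Ȟ^0 = (6 − 6) − 0 = 0, so Ȟ^0 ≅ 0
Ȟ^1 = (15 − 9) − 6 = 0 plus torsion [2], so Ȟ^1 ≅ Z/2
Ȟ^2 = (10 − 0) − 9 = 1, so Ȟ^2 ≅ Z

Ȟ^0(U;F) ≅ 0,  Ȟ^1(U;F) ≅ Z/2,  Ȟ^2(U;F) ≅ Z


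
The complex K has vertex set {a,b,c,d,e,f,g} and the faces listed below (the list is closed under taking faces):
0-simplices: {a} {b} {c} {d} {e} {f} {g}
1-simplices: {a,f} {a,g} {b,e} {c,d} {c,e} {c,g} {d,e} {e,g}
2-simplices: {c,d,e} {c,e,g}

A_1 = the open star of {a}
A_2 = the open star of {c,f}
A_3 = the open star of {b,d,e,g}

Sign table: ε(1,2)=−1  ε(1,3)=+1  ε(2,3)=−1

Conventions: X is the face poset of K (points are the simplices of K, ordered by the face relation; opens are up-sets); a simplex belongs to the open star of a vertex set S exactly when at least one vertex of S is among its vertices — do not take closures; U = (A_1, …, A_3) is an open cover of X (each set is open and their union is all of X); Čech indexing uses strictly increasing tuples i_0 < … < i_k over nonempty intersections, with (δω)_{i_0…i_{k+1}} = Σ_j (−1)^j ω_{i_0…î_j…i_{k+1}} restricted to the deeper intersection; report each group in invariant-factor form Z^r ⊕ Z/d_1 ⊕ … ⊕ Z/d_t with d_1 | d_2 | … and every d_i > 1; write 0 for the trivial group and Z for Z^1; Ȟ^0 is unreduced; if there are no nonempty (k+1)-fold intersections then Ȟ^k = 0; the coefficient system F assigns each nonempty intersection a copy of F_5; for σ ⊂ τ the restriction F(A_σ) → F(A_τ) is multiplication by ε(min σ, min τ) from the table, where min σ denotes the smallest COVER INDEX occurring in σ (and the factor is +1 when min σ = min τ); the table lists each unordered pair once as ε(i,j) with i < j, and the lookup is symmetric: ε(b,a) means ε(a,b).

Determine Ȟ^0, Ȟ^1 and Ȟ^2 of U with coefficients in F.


Ȟ^0(U;F) ≅ Z/5, Ȟ^1(U;F) ≅ Z/5, Ȟ^2(U;F) ≅ 0

nerve of the cover:
  A1={{a},{a,f},{a,g}} A2={{c},{f},{a,f},{c,d},{c,e},{c,g},{c,d,e},{c,e,g}} A3={{b},{d},{e},{g},{a,g},{b,e},{c,d},{c,e},{c,g},{d,e},{e,g},{c,d,e},{c,e,g}}
  A12={{a,f}} A13={{a,g}} A23={{c,d},{c,e},{c,g},{c,d,e},{c,e,g}}
C dims 3,3; δ0: rk_F5 2
Ȟ^0 = (3 − 2) − 0 = 1, so Ȟ^0 ≅ Z/5
Ȟ^1 = (3 − 0) − 2 = 1, so Ȟ^1 ≅ Z/5
Ȟ^2 = (0 − 0) − 0 = 0, so Ȟ^2 ≅ 0


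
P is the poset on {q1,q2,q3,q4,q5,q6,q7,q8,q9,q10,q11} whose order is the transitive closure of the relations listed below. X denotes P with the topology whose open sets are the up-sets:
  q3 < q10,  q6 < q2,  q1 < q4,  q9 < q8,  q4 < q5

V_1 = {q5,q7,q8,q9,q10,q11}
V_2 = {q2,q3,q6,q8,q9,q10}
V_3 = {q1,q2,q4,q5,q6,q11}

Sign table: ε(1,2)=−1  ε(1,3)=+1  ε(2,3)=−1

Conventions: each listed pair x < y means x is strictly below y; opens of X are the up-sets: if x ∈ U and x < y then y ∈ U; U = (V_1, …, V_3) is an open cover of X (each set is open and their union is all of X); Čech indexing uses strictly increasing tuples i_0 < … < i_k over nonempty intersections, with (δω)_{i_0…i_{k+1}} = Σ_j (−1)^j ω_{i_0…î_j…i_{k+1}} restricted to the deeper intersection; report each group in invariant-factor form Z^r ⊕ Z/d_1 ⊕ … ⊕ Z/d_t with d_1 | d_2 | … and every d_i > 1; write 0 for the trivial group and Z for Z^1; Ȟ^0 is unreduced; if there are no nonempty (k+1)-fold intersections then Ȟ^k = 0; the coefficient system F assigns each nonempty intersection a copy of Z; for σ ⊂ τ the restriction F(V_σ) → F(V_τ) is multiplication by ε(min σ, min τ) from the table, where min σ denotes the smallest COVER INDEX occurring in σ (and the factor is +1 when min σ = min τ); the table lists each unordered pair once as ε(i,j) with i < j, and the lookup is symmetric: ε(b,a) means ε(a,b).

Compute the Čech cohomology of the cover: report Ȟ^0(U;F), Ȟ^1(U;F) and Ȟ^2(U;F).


cover nerve:
  V12={q8,q9,q10} V13={q5,q11} V23={q2,q6}
C dims 3,3; δ0: rk 2, SNF 1^2
Ȟ^0: (3−2)−0=1 ⇒ Z
Ȟ^1: (3−0)−2=1 ⇒ Z
Ȟ^2: (0−0)−0=0 ⇒ 0

Ȟ^0 = Z,  Ȟ^1 = Z,  Ȟ^2 = 0


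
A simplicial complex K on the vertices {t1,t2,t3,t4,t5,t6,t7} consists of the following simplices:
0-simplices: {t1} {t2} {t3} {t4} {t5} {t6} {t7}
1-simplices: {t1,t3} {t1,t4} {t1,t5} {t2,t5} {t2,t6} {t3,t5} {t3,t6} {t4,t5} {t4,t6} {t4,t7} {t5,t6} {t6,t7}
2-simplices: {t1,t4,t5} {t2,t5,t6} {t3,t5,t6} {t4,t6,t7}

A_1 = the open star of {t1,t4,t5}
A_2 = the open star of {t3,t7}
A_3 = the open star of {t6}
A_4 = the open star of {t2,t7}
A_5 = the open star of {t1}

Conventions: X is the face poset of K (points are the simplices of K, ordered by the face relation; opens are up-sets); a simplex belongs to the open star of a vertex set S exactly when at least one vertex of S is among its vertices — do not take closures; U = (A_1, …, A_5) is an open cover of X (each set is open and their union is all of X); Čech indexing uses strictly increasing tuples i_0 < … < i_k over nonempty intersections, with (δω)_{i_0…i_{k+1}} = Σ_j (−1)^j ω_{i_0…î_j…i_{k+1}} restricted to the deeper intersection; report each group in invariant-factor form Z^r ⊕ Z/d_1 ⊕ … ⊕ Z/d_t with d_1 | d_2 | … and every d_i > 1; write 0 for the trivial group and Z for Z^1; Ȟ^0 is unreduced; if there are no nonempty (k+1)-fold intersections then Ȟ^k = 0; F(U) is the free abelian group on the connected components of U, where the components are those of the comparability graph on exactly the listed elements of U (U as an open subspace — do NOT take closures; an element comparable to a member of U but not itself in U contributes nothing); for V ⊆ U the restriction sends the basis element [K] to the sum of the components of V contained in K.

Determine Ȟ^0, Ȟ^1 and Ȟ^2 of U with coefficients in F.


nonempty intersections:
  A1={{t1},{t4},{t5},{t1,t3},{t1,t4},{t1,t5},{t2,t5},{t3,t5},{t4,t5},{t4,t6},{t4,t7},{t5,t6},{t1,t4,t5},{t2,t5,t6},{t3,t5,t6},{t4,t6,t7}} A2={{t3},{t7},{t1,t3},{t3,t5},{t3,t6},{t4,t7},{t6,t7},{t3,t5,t6},{t4,t6,t7}} A3={{t6},{t2,t6},{t3,t6},{t4,t6},{t5,t6},{t6,t7},{t2,t5,t6},{t3,t5,t6},{t4,t6,t7}} A4={{t2},{t7},{t2,t5},{t2,t6},{t4,t7},{t6,t7},{t2,t5,t6},{t4,t6,t7}} A5={{t1},{t1,t3},{t1,t4},{t1,t5},{t1,t4,t5}}
  A12={{t1,t3},{t3,t5},{t4,t7},{t3,t5,t6},{t4,t6,t7}} A13={{t4,t6},{t5,t6},{t2,t5,t6},{t3,t5,t6},{t4,t6,t7}} A14={{t2,t5},{t4,t7},{t2,t5,t6},{t4,t6,t7}} A15={{t1},{t1,t3},{t1,t4},{t1,t5},{t1,t4,t5}} A23={{t3,t6},{t6,t7},{t3,t5,t6},{t4,t6,t7}} A24={{t7},{t4,t7},{t6,t7},{t4,t6,t7}} A25={{t1,t3}} A34={{t2,t6},{t6,t7},{t2,t5,t6},{t4,t6,t7}}
  A123={{t3,t5,t6},{t4,t6,t7}} A124={{t4,t7},{t4,t6,t7}} A125={{t1,t3}} A134={{t2,t5,t6},{t4,t6,t7}} A234={{t6,t7},{t4,t6,t7}}
  A1234={{t4,t6,t7}}
components per intersection:
  A1: {{t1},{t4},{t5},{t1,t3},{t1,t4},{t1,t5},{t2,t5},{t3,t5},{t4,t5},{t4,t6},{t4,t7},{t5,t6},{t1,t4,t5},{t2,t5,t6},{t3,t5,t6},{t4,t6,t7}}
  A2: {{t3},{t1,t3},{t3,t5},{t3,t6},{t3,t5,t6}} {{t7},{t4,t7},{t6,t7},{t4,t6,t7}}
  A3: {{t6},{t2,t6},{t3,t6},{t4,t6},{t5,t6},{t6,t7},{t2,t5,t6},{t3,t5,t6},{t4,t6,t7}}
  A4: {{t2},{t2,t5},{t2,t6},{t2,t5,t6}} {{t7},{t4,t7},{t6,t7},{t4,t6,t7}}
  A5: {{t1},{t1,t3},{t1,t4},{t1,t5},{t1,t4,t5}}
  A12: {{t1,t3}} {{t3,t5},{t3,t5,t6}} {{t4,t7},{t4,t6,t7}}
  A13: {{t4,t6},{t4,t6,t7}} {{t5,t6},{t2,t5,t6},{t3,t5,t6}}
  A14: {{t2,t5},{t2,t5,t6}} {{t4,t7},{t4,t6,t7}}
  A15: {{t1},{t1,t3},{t1,t4},{t1,t5},{t1,t4,t5}}
  A23: {{t3,t6},{t3,t5,t6}} {{t6,t7},{t4,t6,t7}}
  A24: {{t7},{t4,t7},{t6,t7},{t4,t6,t7}}
  A25: {{t1,t3}}
  A34: {{t2,t6},{t2,t5,t6}} {{t6,t7},{t4,t6,t7}}
  A123: {{t3,t5,t6}} {{t4,t6,t7}}
  A124: {{t4,t7},{t4,t6,t7}}
  A125: {{t1,t3}}
  A134: {{t2,t5,t6}} {{t4,t6,t7}}
  A234: {{t6,t7},{t4,t6,t7}}
  A1234: {{t4,t6,t7}}
C dims 7,14,7,1; δ0: rk 6, SNF 1^6; δ1: rk 6, SNF 1^6; δ2: rk 1, SNF 1^1
Ȟ^0: (7−6)−0=1 ⇒ Z
Ȟ^1: (14−6)−6=2 ⇒ Z^2
Ȟ^2: (7−1)−6=0 ⇒ 0

Ȟ^0 ≅ Z, Ȟ^1 ≅ Z^2 and Ȟ^2 ≅ 0


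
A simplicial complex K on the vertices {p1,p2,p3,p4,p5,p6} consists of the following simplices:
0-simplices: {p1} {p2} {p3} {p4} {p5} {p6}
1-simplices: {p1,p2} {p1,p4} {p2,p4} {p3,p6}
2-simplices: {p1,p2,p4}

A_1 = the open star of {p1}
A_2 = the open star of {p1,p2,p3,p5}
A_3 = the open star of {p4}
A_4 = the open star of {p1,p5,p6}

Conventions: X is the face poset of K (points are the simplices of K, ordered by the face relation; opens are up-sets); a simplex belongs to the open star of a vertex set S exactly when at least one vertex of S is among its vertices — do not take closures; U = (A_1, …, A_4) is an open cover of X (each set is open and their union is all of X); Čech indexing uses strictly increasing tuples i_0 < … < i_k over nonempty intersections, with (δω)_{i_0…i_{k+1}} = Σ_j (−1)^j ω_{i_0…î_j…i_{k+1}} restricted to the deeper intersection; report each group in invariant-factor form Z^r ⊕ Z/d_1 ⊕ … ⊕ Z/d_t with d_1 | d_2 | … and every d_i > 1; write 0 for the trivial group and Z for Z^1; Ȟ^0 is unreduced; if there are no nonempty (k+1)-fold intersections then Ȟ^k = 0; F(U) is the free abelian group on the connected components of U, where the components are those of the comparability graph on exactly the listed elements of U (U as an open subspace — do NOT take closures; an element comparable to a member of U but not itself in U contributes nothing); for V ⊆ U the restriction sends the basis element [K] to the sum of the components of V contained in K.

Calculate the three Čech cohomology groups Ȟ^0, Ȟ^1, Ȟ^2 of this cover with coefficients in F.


Ȟ^0 ≅ Z^3, Ȟ^1 ≅ 0, Ȟ^2 ≅ 0

nerve simplices:
  A1={{p1},{p1,p2},{p1,p4},{p1,p2,p4}} A2={{p1},{p2},{p3},{p5},{p1,p2},{p1,p4},{p2,p4},{p3,p6},{p1,p2,p4}} A3={{p4},{p1,p4},{p2,p4},{p1,p2,p4}} A4={{p1},{p5},{p6},{p1,p2},{p1,p4},{p3,p6},{p1,p2,p4}}
  A12={{p1},{p1,p2},{p1,p4},{p1,p2,p4}} A13={{p1,p4},{p1,p2,p4}} A14={{p1},{p1,p2},{p1,p4},{p1,p2,p4}} A23={{p1,p4},{p2,p4},{p1,p2,p4}} A24={{p1},{p5},{p1,p2},{p1,p4},{p3,p6},{p1,p2,p4}} A34={{p1,p4},{p1,p2,p4}}
  A123={{p1,p4},{p1,p2,p4}} A124={{p1},{p1,p2},{p1,p4},{p1,p2,p4}} A134={{p1,p4},{p1,p2,p4}} A234={{p1,p4},{p1,p2,p4}}
  A1234={{p1,p4},{p1,p2,p4}}
components per intersection:
  A1: {{p1},{p1,p2},{p1,p4},{p1,p2,p4}}
  A2: {{p1},{p2},{p1,p2},{p1,p4},{p2,p4},{p1,p2,p4}} {{p3},{p3,p6}} {{p5}}
  A3: {{p4},{p1,p4},{p2,p4},{p1,p2,p4}}
  A4: {{p1},{p1,p2},{p1,p4},{p1,p2,p4}} {{p5}} {{p6},{p3,p6}}
  A12: {{p1},{p1,p2},{p1,p4},{p1,p2,p4}}
  A13: {{p1,p4},{p1,p2,p4}}
  A14: {{p1},{p1,p2},{p1,p4},{p1,p2,p4}}
  A23: {{p1,p4},{p2,p4},{p1,p2,p4}}
  A24: {{p1},{p1,p2},{p1,p4},{p1,p2,p4}} {{p5}} {{p3,p6}}
  A34: {{p1,p4},{p1,p2,p4}}
  A123: {{p1,p4},{p1,p2,p4}}
  A124: {{p1},{p1,p2},{p1,p4},{p1,p2,p4}}
  A134: {{p1,p4},{p1,p2,p4}}
  A234: {{p1,p4},{p1,p2,p4}}
  A1234: {{p1,p4},{p1,p2,p4}}
C dims 8,8,4,1; δ0: rk 5, SNF 1^5; δ1: rk 3, SNF 1^3; δ2: rk 1, SNF 1^1
degree 0: 8−5−0 = 3 → Ȟ^0 ≅ Z^3
degree 1: 8−3−5 = 0 → Ȟ^1 ≅ 0
degree 2: 4−1−3 = 0 → Ȟ^2 ≅ 0
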